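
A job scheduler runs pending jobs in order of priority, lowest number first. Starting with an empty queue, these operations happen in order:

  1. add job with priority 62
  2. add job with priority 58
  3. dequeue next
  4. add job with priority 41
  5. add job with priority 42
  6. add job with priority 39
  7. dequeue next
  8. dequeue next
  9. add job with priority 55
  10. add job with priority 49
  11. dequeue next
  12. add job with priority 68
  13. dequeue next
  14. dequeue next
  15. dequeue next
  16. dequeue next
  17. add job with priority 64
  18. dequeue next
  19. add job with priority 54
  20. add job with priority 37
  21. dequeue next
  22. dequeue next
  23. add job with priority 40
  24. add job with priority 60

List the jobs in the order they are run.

[58, 39, 41, 42, 49, 55, 62, 68, 64, 37, 54]

insert 62 → {62}
insert 58 → {58, 62}
dequeue next → 58; now {62}
insert 41 → {41, 62}
insert 42 → {41, 42, 62}
insert 39 → {39, 41, 42, 62}
dequeue next → 39; now {41, 42, 62}
dequeue next → 41; now {42, 62}
insert 55 → {42, 55, 62}
insert 49 → {42, 49, 55, 62}
dequeue next → 42; now {49, 55, 62}
insert 68 → {49, 55, 62, 68}
dequeue next → 49; now {55, 62, 68}
dequeue next → 55; now {62, 68}
dequeue next → 62; now {68}
dequeue next → 68; now {}
insert 64 → {64}
dequeue next → 64; now {}
insert 54 → {54}
insert 37 → {37, 54}
dequeue next → 37; now {54}
dequeue next → 54; now {}
insert 40 → {40}
insert 60 → {40, 60}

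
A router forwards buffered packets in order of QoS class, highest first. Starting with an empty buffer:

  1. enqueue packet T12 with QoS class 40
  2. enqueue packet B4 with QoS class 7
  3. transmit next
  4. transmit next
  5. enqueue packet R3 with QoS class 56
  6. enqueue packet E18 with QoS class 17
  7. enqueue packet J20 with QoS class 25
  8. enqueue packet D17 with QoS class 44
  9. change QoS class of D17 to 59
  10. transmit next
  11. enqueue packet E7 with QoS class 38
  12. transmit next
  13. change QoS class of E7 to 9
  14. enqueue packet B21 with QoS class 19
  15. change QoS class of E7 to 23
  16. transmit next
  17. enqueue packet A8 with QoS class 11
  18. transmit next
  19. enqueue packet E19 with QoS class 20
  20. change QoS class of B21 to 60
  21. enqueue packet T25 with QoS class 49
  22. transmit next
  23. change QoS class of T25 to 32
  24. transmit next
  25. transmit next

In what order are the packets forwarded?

add T12 (QoS class 40) → {T12:40}
add B4 (QoS class 7) → {T12:40, B4:7}
transmit next → T12; now {B4:7}
transmit next → B4; now {}
add R3 (QoS class 56) → {R3:56}
add E18 (QoS class 17) → {R3:56, E18:17}
add J20 (QoS class 25) → {R3:56, J20:25, E18:17}
add D17 (QoS class 44) → {R3:56, D17:44, J20:25, E18:17}
update D17 to QoS class 59 → {D17:59, R3:56, J20:25, E18:17}
transmit next → D17; now {R3:56, J20:25, E18:17}
add E7 (QoS class 38) → {R3:56, E7:38, J20:25, E18:17}
transmit next → R3; now {E7:38, J20:25, E18:17}
update E7 to QoS class 9 → {J20:25, E18:17, E7:9}
add B21 (QoS class 19) → {J20:25, B21:19, E18:17, E7:9}
update E7 to QoS class 23 → {J20:25, E7:23, B21:19, E18:17}
transmit next → J20; now {E7:23, B21:19, E18:17}
add A8 (QoS class 11) → {E7:23, B21:19, E18:17, A8:11}
transmit next → E7; now {B21:19, E18:17, A8:11}
add E19 (QoS class 20) → {E19:20, B21:19, E18:17, A8:11}
update B21 to QoS class 60 → {B21:60, E19:20, E18:17, A8:11}
add T25 (QoS class 49) → {B21:60, T25:49, E19:20, E18:17, A8:11}
transmit next → B21; now {T25:49, E19:20, E18:17, A8:11}
update T25 to QoS class 32 → {T25:32, E19:20, E18:17, A8:11}
transmit next → T25; now {E19:20, E18:17, A8:11}
transmit next → E19; now {E18:17, A8:11}

T12 → B4 → D17 → R3 → J20 → E7 → B21 → T25 → E19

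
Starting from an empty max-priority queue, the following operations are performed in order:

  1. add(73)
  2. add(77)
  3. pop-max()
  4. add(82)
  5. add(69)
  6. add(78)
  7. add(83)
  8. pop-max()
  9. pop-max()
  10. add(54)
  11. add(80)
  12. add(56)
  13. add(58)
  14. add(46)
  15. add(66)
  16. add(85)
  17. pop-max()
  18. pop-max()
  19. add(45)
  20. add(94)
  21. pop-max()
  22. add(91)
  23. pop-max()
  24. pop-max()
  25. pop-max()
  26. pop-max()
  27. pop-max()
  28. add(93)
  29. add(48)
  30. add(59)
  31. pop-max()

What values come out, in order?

insert 73 → {73}
insert 77 → {77, 73}
pop-max → 77; now {73}
insert 82 → {82, 73}
insert 69 → {82, 73, 69}
insert 78 → {82, 78, 73, 69}
insert 83 → {83, 82, 78, 73, 69}
pop-max → 83; now {82, 78, 73, 69}
pop-max → 82; now {78, 73, 69}
insert 54 → {78, 73, 69, 54}
insert 80 → {80, 78, 73, 69, 54}
insert 56 → {80, 78, 73, 69, 56, 54}
insert 58 → {80, 78, 73, 69, 58, 56, 54}
insert 46 → {80, 78, 73, 69, 58, 56, 54, 46}
insert 66 → {80, 78, 73, 69, 66, 58, 56, 54, 46}
insert 85 → {85, 80, 78, 73, 69, 66, 58, 56, 54, 46}
pop-max → 85; now {80, 78, 73, 69, 66, 58, 56, 54, 46}
pop-max → 80; now {78, 73, 69, 66, 58, 56, 54, 46}
insert 45 → {78, 73, 69, 66, 58, 56, 54, 46, 45}
insert 94 → {94, 78, 73, 69, 66, 58, 56, 54, 46, 45}
pop-max → 94; now {78, 73, 69, 66, 58, 56, 54, 46, 45}
insert 91 → {91, 78, 73, 69, 66, 58, 56, 54, 46, 45}
pop-max → 91; now {78, 73, 69, 66, 58, 56, 54, 46, 45}
pop-max → 78; now {73, 69, 66, 58, 56, 54, 46, 45}
pop-max → 73; now {69, 66, 58, 56, 54, 46, 45}
pop-max → 69; now {66, 58, 56, 54, 46, 45}
pop-max → 66; now {58, 56, 54, 46, 45}
insert 93 → {93, 58, 56, 54, 46, 45}
insert 48 → {93, 58, 56, 54, 48, 46, 45}
insert 59 → {93, 59, 58, 56, 54, 48, 46, 45}
pop-max → 93; now {59, 58, 56, 54, 48, 46, 45}

77, 83, 82, 85, 80, 94, 91, 78, 73, 69, 66, 93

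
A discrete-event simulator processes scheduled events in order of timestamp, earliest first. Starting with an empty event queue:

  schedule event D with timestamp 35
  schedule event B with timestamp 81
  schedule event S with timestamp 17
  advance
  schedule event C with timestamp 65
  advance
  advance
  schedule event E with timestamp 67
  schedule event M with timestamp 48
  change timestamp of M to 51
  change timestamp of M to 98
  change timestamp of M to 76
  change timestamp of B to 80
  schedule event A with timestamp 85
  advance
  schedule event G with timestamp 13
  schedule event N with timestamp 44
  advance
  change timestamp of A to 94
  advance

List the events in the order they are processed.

[S, D, C, E, G, N]

add D (timestamp 35) → {D:35}
add B (timestamp 81) → {D:35, B:81}
add S (timestamp 17) → {S:17, D:35, B:81}
advance → S; now {D:35, B:81}
add C (timestamp 65) → {D:35, C:65, B:81}
advance → D; now {C:65, B:81}
advance → C; now {B:81}
add E (timestamp 67) → {E:67, B:81}
add M (timestamp 48) → {M:48, E:67, B:81}
update M to timestamp 51 → {M:51, E:67, B:81}
update M to timestamp 98 → {E:67, B:81, M:98}
update M to timestamp 76 → {E:67, M:76, B:81}
update B to timestamp 80 → {E:67, M:76, B:80}
add A (timestamp 85) → {E:67, M:76, B:80, A:85}
advance → E; now {M:76, B:80, A:85}
add G (timestamp 13) → {G:13, M:76, B:80, A:85}
add N (timestamp 44) → {G:13, N:44, M:76, B:80, A:85}
advance → G; now {N:44, M:76, B:80, A:85}
update A to timestamp 94 → {N:44, M:76, B:80, A:94}
advance → N; now {M:76, B:80, A:94}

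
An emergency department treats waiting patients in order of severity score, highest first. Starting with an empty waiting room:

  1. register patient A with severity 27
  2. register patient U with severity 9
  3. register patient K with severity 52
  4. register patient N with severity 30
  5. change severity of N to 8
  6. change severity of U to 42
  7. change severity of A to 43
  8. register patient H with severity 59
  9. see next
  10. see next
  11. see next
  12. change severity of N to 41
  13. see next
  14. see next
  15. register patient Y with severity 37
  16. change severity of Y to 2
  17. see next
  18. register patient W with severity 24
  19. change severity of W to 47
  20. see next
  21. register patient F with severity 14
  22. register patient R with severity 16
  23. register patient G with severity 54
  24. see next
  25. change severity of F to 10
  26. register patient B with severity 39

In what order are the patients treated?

[H, K, A, U, N, Y, W, G]

add A (severity 27) → {A:27}
add U (severity 9) → {A:27, U:9}
add K (severity 52) → {K:52, A:27, U:9}
add N (severity 30) → {K:52, N:30, A:27, U:9}
update N to severity 8 → {K:52, A:27, U:9, N:8}
update U to severity 42 → {K:52, U:42, A:27, N:8}
update A to severity 43 → {K:52, A:43, U:42, N:8}
add H (severity 59) → {H:59, K:52, A:43, U:42, N:8}
see next → H; now {K:52, A:43, U:42, N:8}
see next → K; now {A:43, U:42, N:8}
see next → A; now {U:42, N:8}
update N to severity 41 → {U:42, N:41}
see next → U; now {N:41}
see next → N; now {}
add Y (severity 37) → {Y:37}
update Y to severity 2 → {Y:2}
see next → Y; now {}
add W (severity 24) → {W:24}
update W to severity 47 → {W:47}
see next → W; now {}
add F (severity 14) → {F:14}
add R (severity 16) → {R:16, F:14}
add G (severity 54) → {G:54, R:16, F:14}
see next → G; now {R:16, F:14}
update F to severity 10 → {R:16, F:10}
add B (severity 39) → {B:39, R:16, F:10}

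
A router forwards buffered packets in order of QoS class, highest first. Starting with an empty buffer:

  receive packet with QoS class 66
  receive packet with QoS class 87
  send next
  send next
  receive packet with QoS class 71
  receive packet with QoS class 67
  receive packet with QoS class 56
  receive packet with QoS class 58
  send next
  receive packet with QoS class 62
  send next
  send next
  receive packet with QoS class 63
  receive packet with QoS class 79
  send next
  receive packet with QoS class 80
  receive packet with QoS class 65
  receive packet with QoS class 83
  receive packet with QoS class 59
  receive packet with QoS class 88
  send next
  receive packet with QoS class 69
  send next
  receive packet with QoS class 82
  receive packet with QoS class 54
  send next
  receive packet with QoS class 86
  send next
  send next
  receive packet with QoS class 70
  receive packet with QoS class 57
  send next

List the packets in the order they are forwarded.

insert 66 → {66}
insert 87 → {87, 66}
send next → 87; now {66}
send next → 66; now {}
insert 71 → {71}
insert 67 → {71, 67}
insert 56 → {71, 67, 56}
insert 58 → {71, 67, 58, 56}
send next → 71; now {67, 58, 56}
insert 62 → {67, 62, 58, 56}
send next → 67; now {62, 58, 56}
send next → 62; now {58, 56}
insert 63 → {63, 58, 56}
insert 79 → {79, 63, 58, 56}
send next → 79; now {63, 58, 56}
insert 80 → {80, 63, 58, 56}
insert 65 → {80, 65, 63, 58, 56}
insert 83 → {83, 80, 65, 63, 58, 56}
insert 59 → {83, 80, 65, 63, 59, 58, 56}
insert 88 → {88, 83, 80, 65, 63, 59, 58, 56}
send next → 88; now {83, 80, 65, 63, 59, 58, 56}
insert 69 → {83, 80, 69, 65, 63, 59, 58, 56}
send next → 83; now {80, 69, 65, 63, 59, 58, 56}
insert 82 → {82, 80, 69, 65, 63, 59, 58, 56}
insert 54 → {82, 80, 69, 65, 63, 59, 58, 56, 54}
send next → 82; now {80, 69, 65, 63, 59, 58, 56, 54}
insert 86 → {86, 80, 69, 65, 63, 59, 58, 56, 54}
send next → 86; now {80, 69, 65, 63, 59, 58, 56, 54}
send next → 80; now {69, 65, 63, 59, 58, 56, 54}
insert 70 → {70, 69, 65, 63, 59, 58, 56, 54}
insert 57 → {70, 69, 65, 63, 59, 58, 57, 56, 54}
send next → 70; now {69, 65, 63, 59, 58, 57, 56, 54}

[87, 66, 71, 67, 62, 79, 88, 83, 82, 86, 80, 70]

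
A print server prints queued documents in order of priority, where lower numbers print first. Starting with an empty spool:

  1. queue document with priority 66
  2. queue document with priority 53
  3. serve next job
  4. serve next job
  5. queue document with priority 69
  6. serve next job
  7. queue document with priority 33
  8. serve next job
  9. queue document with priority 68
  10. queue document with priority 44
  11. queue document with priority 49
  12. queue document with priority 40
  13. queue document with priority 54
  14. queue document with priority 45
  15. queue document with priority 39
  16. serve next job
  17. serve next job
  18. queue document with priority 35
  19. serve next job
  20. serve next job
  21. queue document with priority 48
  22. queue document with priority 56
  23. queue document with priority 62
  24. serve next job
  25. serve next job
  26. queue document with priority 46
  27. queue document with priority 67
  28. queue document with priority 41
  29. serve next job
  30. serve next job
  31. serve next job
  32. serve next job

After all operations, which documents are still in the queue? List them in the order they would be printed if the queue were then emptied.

[56, 62, 67, 68]

insert 66 → {66}
insert 53 → {53, 66}
serve next job → 53; now {66}
serve next job → 66; now {}
insert 69 → {69}
serve next job → 69; now {}
insert 33 → {33}
serve next job → 33; now {}
insert 68 → {68}
insert 44 → {44, 68}
insert 49 → {44, 49, 68}
insert 40 → {40, 44, 49, 68}
insert 54 → {40, 44, 49, 54, 68}
insert 45 → {40, 44, 45, 49, 54, 68}
insert 39 → {39, 40, 44, 45, 49, 54, 68}
serve next job → 39; now {40, 44, 45, 49, 54, 68}
serve next job → 40; now {44, 45, 49, 54, 68}
insert 35 → {35, 44, 45, 49, 54, 68}
serve next job → 35; now {44, 45, 49, 54, 68}
serve next job → 44; now {45, 49, 54, 68}
insert 48 → {45, 48, 49, 54, 68}
insert 56 → {45, 48, 49, 54, 56, 68}
insert 62 → {45, 48, 49, 54, 56, 62, 68}
serve next job → 45; now {48, 49, 54, 56, 62, 68}
serve next job → 48; now {49, 54, 56, 62, 68}
insert 46 → {46, 49, 54, 56, 62, 68}
insert 67 → {46, 49, 54, 56, 62, 67, 68}
insert 41 → {41, 46, 49, 54, 56, 62, 67, 68}
serve next job → 41; now {46, 49, 54, 56, 62, 67, 68}
serve next job → 46; now {49, 54, 56, 62, 67, 68}
serve next job → 49; now {54, 56, 62, 67, 68}
serve next job → 54; now {56, 62, 67, 68}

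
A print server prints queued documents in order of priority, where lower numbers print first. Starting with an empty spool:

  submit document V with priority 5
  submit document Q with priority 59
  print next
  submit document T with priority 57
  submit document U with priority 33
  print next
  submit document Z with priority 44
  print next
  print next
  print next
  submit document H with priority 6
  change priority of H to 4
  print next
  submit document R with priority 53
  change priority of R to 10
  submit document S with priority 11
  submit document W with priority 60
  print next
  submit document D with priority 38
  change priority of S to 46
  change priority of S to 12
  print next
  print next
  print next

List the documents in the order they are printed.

add V (priority 5) → {V:5}
add Q (priority 59) → {V:5, Q:59}
print next → V; now {Q:59}
add T (priority 57) → {T:57, Q:59}
add U (priority 33) → {U:33, T:57, Q:59}
print next → U; now {T:57, Q:59}
add Z (priority 44) → {Z:44, T:57, Q:59}
print next → Z; now {T:57, Q:59}
print next → T; now {Q:59}
print next → Q; now {}
add H (priority 6) → {H:6}
update H to priority 4 → {H:4}
print next → H; now {}
add R (priority 53) → {R:53}
update R to priority 10 → {R:10}
add S (priority 11) → {R:10, S:11}
add W (priority 60) → {R:10, S:11, W:60}
print next → R; now {S:11, W:60}
add D (priority 38) → {S:11, D:38, W:60}
update S to priority 46 → {D:38, S:46, W:60}
update S to priority 12 → {S:12, D:38, W:60}
print next → S; now {D:38, W:60}
print next → D; now {W:60}
print next → W; now {}

[V, U, Z, T, Q, H, R, S, D, W]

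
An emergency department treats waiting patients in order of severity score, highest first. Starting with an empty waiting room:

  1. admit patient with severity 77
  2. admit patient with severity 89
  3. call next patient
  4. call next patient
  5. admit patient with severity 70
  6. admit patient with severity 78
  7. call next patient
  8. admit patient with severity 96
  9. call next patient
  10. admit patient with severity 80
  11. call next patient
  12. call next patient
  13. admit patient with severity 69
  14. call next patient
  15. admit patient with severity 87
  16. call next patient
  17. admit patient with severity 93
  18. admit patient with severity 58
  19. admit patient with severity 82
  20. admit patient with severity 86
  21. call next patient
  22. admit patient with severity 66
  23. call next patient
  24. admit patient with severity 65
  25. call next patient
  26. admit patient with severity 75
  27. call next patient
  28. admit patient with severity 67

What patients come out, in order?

89, 77, 78, 96, 80, 70, 69, 87, 93, 86, 82, 75

insert 77 → {77}
insert 89 → {89, 77}
call next patient → 89; now {77}
call next patient → 77; now {}
insert 70 → {70}
insert 78 → {78, 70}
call next patient → 78; now {70}
insert 96 → {96, 70}
call next patient → 96; now {70}
insert 80 → {80, 70}
call next patient → 80; now {70}
call next patient → 70; now {}
insert 69 → {69}
call next patient → 69; now {}
insert 87 → {87}
call next patient → 87; now {}
insert 93 → {93}
insert 58 → {93, 58}
insert 82 → {93, 82, 58}
insert 86 → {93, 86, 82, 58}
call next patient → 93; now {86, 82, 58}
insert 66 → {86, 82, 66, 58}
call next patient → 86; now {82, 66, 58}
insert 65 → {82, 66, 65, 58}
call next patient → 82; now {66, 65, 58}
insert 75 → {75, 66, 65, 58}
call next patient → 75; now {66, 65, 58}
insert 67 → {67, 66, 65, 58}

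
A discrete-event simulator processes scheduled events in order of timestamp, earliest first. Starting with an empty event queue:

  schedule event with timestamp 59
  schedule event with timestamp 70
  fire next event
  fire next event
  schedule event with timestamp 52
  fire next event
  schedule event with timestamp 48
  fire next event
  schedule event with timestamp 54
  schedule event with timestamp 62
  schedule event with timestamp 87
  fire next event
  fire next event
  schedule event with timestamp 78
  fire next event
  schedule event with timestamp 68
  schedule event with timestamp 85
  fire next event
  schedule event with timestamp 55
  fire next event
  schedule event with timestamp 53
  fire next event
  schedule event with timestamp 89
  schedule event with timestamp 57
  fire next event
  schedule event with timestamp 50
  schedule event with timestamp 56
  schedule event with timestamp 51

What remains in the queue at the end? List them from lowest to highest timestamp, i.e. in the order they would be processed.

insert 59 → {59}
insert 70 → {59, 70}
fire next event → 59; now {70}
fire next event → 70; now {}
insert 52 → {52}
fire next event → 52; now {}
insert 48 → {48}
fire next event → 48; now {}
insert 54 → {54}
insert 62 → {54, 62}
insert 87 → {54, 62, 87}
fire next event → 54; now {62, 87}
fire next event → 62; now {87}
insert 78 → {78, 87}
fire next event → 78; now {87}
insert 68 → {68, 87}
insert 85 → {68, 85, 87}
fire next event → 68; now {85, 87}
insert 55 → {55, 85, 87}
fire next event → 55; now {85, 87}
insert 53 → {53, 85, 87}
fire next event → 53; now {85, 87}
insert 89 → {85, 87, 89}
insert 57 → {57, 85, 87, 89}
fire next event → 57; now {85, 87, 89}
insert 50 → {50, 85, 87, 89}
insert 56 → {50, 56, 85, 87, 89}
insert 51 → {50, 51, 56, 85, 87, 89}

50 → 51 → 56 → 85 → 87 → 89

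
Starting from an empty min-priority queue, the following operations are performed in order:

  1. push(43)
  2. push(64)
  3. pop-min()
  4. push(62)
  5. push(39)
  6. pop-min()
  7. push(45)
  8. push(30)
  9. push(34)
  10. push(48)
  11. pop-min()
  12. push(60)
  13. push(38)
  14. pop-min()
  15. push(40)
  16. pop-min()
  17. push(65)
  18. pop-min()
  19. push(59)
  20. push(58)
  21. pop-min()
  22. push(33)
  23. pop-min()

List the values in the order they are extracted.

43 → 39 → 30 → 34 → 38 → 40 → 45 → 33

insert 43 → {43}
insert 64 → {43, 64}
pop-min → 43; now {64}
insert 62 → {62, 64}
insert 39 → {39, 62, 64}
pop-min → 39; now {62, 64}
insert 45 → {45, 62, 64}
insert 30 → {30, 45, 62, 64}
insert 34 → {30, 34, 45, 62, 64}
insert 48 → {30, 34, 45, 48, 62, 64}
pop-min → 30; now {34, 45, 48, 62, 64}
insert 60 → {34, 45, 48, 60, 62, 64}
insert 38 → {34, 38, 45, 48, 60, 62, 64}
pop-min → 34; now {38, 45, 48, 60, 62, 64}
insert 40 → {38, 40, 45, 48, 60, 62, 64}
pop-min → 38; now {40, 45, 48, 60, 62, 64}
insert 65 → {40, 45, 48, 60, 62, 64, 65}
pop-min → 40; now {45, 48, 60, 62, 64, 65}
insert 59 → {45, 48, 59, 60, 62, 64, 65}
insert 58 → {45, 48, 58, 59, 60, 62, 64, 65}
pop-min → 45; now {48, 58, 59, 60, 62, 64, 65}
insert 33 → {33, 48, 58, 59, 60, 62, 64, 65}
pop-min → 33; now {48, 58, 59, 60, 62, 64, 65}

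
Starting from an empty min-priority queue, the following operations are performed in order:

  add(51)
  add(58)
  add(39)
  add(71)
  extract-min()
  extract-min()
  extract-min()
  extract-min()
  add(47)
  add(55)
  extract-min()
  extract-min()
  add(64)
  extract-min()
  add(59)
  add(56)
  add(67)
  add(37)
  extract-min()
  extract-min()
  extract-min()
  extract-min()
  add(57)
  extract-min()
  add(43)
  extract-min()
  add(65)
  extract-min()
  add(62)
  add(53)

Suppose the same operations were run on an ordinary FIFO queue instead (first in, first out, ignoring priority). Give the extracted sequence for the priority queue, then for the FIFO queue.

insert 51 → {51}
insert 58 → {51, 58}
insert 39 → {39, 51, 58}
insert 71 → {39, 51, 58, 71}
extract-min → 39; now {51, 58, 71}
extract-min → 51; now {58, 71}
extract-min → 58; now {71}
extract-min → 71; now {}
insert 47 → {47}
insert 55 → {47, 55}
extract-min → 47; now {55}
extract-min → 55; now {}
insert 64 → {64}
extract-min → 64; now {}
insert 59 → {59}
insert 56 → {56, 59}
insert 67 → {56, 59, 67}
insert 37 → {37, 56, 59, 67}
extract-min → 37; now {56, 59, 67}
extract-min → 56; now {59, 67}
extract-min → 59; now {67}
extract-min → 67; now {}
insert 57 → {57}
extract-min → 57; now {}
insert 43 → {43}
extract-min → 43; now {}
insert 65 → {65}
extract-min → 65; now {}
insert 62 → {62}
insert 53 → {53, 62}

priority queue: 39, 51, 58, 71, 47, 55, 64, 37, 56, 59, 67, 57, 43, 65; FIFO queue: 51, 58, 39, 71, 47, 55, 64, 59, 56, 67, 37, 57, 43, 65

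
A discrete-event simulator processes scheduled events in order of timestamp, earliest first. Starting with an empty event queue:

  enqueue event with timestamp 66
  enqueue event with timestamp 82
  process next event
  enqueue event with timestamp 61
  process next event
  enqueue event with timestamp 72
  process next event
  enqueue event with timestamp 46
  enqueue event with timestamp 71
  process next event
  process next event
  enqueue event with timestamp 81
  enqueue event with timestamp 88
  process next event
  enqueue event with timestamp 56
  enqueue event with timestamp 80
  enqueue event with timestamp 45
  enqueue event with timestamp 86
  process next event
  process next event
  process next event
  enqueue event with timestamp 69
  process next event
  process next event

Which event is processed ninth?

80

insert 66 → {66}
insert 82 → {66, 82}
process next event → 66; now {82}
insert 61 → {61, 82}
process next event → 61; now {82}
insert 72 → {72, 82}
process next event → 72; now {82}
insert 46 → {46, 82}
insert 71 → {46, 71, 82}
process next event → 46; now {71, 82}
process next event → 71; now {82}
insert 81 → {81, 82}
insert 88 → {81, 82, 88}
process next event → 81; now {82, 88}
insert 56 → {56, 82, 88}
insert 80 → {56, 80, 82, 88}
insert 45 → {45, 56, 80, 82, 88}
insert 86 → {45, 56, 80, 82, 86, 88}
process next event → 45; now {56, 80, 82, 86, 88}
process next event → 56; now {80, 82, 86, 88}
process next event → 80; now {82, 86, 88}
insert 69 → {69, 82, 86, 88}
process next event → 69; now {82, 86, 88}
process next event → 82; now {86, 88}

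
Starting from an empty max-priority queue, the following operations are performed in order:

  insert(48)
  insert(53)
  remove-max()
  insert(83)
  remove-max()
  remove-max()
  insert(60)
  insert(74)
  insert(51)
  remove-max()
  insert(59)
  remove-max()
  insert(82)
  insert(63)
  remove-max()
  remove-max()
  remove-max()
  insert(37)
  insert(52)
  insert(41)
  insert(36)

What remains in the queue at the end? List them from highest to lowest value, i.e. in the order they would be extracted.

52 → 51 → 41 → 37 → 36

insert 48 → {48}
insert 53 → {53, 48}
remove-max → 53; now {48}
insert 83 → {83, 48}
remove-max → 83; now {48}
remove-max → 48; now {}
insert 60 → {60}
insert 74 → {74, 60}
insert 51 → {74, 60, 51}
remove-max → 74; now {60, 51}
insert 59 → {60, 59, 51}
remove-max → 60; now {59, 51}
insert 82 → {82, 59, 51}
insert 63 → {82, 63, 59, 51}
remove-max → 82; now {63, 59, 51}
remove-max → 63; now {59, 51}
remove-max → 59; now {51}
insert 37 → {51, 37}
insert 52 → {52, 51, 37}
insert 41 → {52, 51, 41, 37}
insert 36 → {52, 51, 41, 37, 36}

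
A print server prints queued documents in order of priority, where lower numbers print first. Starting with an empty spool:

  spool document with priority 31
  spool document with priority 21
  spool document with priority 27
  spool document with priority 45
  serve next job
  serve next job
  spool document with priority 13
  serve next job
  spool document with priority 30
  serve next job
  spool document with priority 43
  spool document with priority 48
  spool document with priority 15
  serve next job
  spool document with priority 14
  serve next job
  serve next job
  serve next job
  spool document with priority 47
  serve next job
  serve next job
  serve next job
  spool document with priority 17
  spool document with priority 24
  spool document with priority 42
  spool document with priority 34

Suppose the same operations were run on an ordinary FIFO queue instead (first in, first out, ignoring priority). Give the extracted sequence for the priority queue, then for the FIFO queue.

insert 31 → {31}
insert 21 → {21, 31}
insert 27 → {21, 27, 31}
insert 45 → {21, 27, 31, 45}
serve next job → 21; now {27, 31, 45}
serve next job → 27; now {31, 45}
insert 13 → {13, 31, 45}
serve next job → 13; now {31, 45}
insert 30 → {30, 31, 45}
serve next job → 30; now {31, 45}
insert 43 → {31, 43, 45}
insert 48 → {31, 43, 45, 48}
insert 15 → {15, 31, 43, 45, 48}
serve next job → 15; now {31, 43, 45, 48}
insert 14 → {14, 31, 43, 45, 48}
serve next job → 14; now {31, 43, 45, 48}
serve next job → 31; now {43, 45, 48}
serve next job → 43; now {45, 48}
insert 47 → {45, 47, 48}
serve next job → 45; now {47, 48}
serve next job → 47; now {48}
serve next job → 48; now {}
insert 17 → {17}
insert 24 → {17, 24}
insert 42 → {17, 24, 42}
insert 34 → {17, 24, 34, 42}

priority queue: 21, 27, 13, 30, 15, 14, 31, 43, 45, 47, 48; FIFO queue: [31, 21, 27, 45, 13, 30, 43, 48, 15, 14, 47]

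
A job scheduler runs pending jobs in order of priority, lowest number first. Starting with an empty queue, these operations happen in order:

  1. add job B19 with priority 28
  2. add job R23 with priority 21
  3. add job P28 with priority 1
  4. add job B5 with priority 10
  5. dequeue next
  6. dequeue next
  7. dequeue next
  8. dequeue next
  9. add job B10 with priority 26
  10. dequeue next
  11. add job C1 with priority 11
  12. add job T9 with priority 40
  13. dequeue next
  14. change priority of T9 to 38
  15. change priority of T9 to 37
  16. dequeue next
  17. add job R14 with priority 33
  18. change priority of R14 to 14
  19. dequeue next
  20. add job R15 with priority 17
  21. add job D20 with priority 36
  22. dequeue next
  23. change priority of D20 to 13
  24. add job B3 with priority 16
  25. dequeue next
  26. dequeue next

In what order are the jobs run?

add B19 (priority 28) → {B19:28}
add R23 (priority 21) → {R23:21, B19:28}
add P28 (priority 1) → {P28:1, R23:21, B19:28}
add B5 (priority 10) → {P28:1, B5:10, R23:21, B19:28}
dequeue next → P28; now {B5:10, R23:21, B19:28}
dequeue next → B5; now {R23:21, B19:28}
dequeue next → R23; now {B19:28}
dequeue next → B19; now {}
add B10 (priority 26) → {B10:26}
dequeue next → B10; now {}
add C1 (priority 11) → {C1:11}
add T9 (priority 40) → {C1:11, T9:40}
dequeue next → C1; now {T9:40}
update T9 to priority 38 → {T9:38}
update T9 to priority 37 → {T9:37}
dequeue next → T9; now {}
add R14 (priority 33) → {R14:33}
update R14 to priority 14 → {R14:14}
dequeue next → R14; now {}
add R15 (priority 17) → {R15:17}
add D20 (priority 36) → {R15:17, D20:36}
dequeue next → R15; now {D20:36}
update D20 to priority 13 → {D20:13}
add B3 (priority 16) → {D20:13, B3:16}
dequeue next → D20; now {B3:16}
dequeue next → B3; now {}

P28, B5, R23, B19, B10, C1, T9, R14, R15, D20, B3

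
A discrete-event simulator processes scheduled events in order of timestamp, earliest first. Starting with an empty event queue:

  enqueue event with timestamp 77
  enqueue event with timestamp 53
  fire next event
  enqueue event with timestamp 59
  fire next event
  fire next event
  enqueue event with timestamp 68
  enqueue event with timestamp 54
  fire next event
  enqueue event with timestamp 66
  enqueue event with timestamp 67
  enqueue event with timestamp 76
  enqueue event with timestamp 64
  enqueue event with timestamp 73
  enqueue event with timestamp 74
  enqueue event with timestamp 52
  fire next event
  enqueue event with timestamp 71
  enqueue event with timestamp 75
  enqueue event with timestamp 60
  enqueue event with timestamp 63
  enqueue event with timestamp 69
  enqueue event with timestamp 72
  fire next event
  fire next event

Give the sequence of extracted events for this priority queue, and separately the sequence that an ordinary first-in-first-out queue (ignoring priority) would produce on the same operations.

priority queue: 53, 59, 77, 54, 52, 60, 63; FIFO queue: 77, 53, 59, 68, 54, 66, 67

insert 77 → {77}
insert 53 → {53, 77}
fire next event → 53; now {77}
insert 59 → {59, 77}
fire next event → 59; now {77}
fire next event → 77; now {}
insert 68 → {68}
insert 54 → {54, 68}
fire next event → 54; now {68}
insert 66 → {66, 68}
insert 67 → {66, 67, 68}
insert 76 → {66, 67, 68, 76}
insert 64 → {64, 66, 67, 68, 76}
insert 73 → {64, 66, 67, 68, 73, 76}
insert 74 → {64, 66, 67, 68, 73, 74, 76}
insert 52 → {52, 64, 66, 67, 68, 73, 74, 76}
fire next event → 52; now {64, 66, 67, 68, 73, 74, 76}
insert 71 → {64, 66, 67, 68, 71, 73, 74, 76}
insert 75 → {64, 66, 67, 68, 71, 73, 74, 75, 76}
insert 60 → {60, 64, 66, 67, 68, 71, 73, 74, 75, 76}
insert 63 → {60, 63, 64, 66, 67, 68, 71, 73, 74, 75, 76}
insert 69 → {60, 63, 64, 66, 67, 68, 69, 71, 73, 74, 75, 76}
insert 72 → {60, 63, 64, 66, 67, 68, 69, 71, 72, 73, 74, 75, 76}
fire next event → 60; now {63, 64, 66, 67, 68, 69, 71, 72, 73, 74, 75, 76}
fire next event → 63; now {64, 66, 67, 68, 69, 71, 72, 73, 74, 75, 76}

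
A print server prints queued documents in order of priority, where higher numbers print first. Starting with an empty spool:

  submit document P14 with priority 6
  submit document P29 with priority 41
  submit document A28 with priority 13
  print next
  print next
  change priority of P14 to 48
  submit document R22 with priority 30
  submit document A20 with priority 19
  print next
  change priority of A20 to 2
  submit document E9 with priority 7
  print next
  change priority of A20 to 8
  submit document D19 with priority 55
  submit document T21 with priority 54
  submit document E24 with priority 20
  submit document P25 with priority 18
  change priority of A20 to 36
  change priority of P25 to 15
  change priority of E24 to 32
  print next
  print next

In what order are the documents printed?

add P14 (priority 6) → {P14:6}
add P29 (priority 41) → {P29:41, P14:6}
add A28 (priority 13) → {P29:41, A28:13, P14:6}
print next → P29; now {A28:13, P14:6}
print next → A28; now {P14:6}
update P14 to priority 48 → {P14:48}
add R22 (priority 30) → {P14:48, R22:30}
add A20 (priority 19) → {P14:48, R22:30, A20:19}
print next → P14; now {R22:30, A20:19}
update A20 to priority 2 → {R22:30, A20:2}
add E9 (priority 7) → {R22:30, E9:7, A20:2}
print next → R22; now {E9:7, A20:2}
update A20 to priority 8 → {A20:8, E9:7}
add D19 (priority 55) → {D19:55, A20:8, E9:7}
add T21 (priority 54) → {D19:55, T21:54, A20:8, E9:7}
add E24 (priority 20) → {D19:55, T21:54, E24:20, A20:8, E9:7}
add P25 (priority 18) → {D19:55, T21:54, E24:20, P25:18, A20:8, E9:7}
update A20 to priority 36 → {D19:55, T21:54, A20:36, E24:20, P25:18, E9:7}
update P25 to priority 15 → {D19:55, T21:54, A20:36, E24:20, P25:15, E9:7}
update E24 to priority 32 → {D19:55, T21:54, A20:36, E24:32, P25:15, E9:7}
print next → D19; now {T21:54, A20:36, E24:32, P25:15, E9:7}
print next → T21; now {A20:36, E24:32, P25:15, E9:7}

P29, A28, P14, R22, D19, T21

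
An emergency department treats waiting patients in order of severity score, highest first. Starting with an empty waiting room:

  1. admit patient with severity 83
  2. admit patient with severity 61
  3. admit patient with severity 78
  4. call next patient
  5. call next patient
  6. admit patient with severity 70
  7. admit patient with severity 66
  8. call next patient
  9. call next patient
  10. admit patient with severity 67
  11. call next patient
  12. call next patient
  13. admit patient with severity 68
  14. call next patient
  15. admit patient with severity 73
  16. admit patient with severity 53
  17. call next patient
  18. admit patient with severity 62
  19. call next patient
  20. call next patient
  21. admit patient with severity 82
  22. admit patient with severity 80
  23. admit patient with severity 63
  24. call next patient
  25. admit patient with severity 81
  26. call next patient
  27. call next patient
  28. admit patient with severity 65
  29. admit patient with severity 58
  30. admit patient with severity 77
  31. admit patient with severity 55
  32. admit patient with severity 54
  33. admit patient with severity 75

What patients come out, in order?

83, 78, 70, 66, 67, 61, 68, 73, 62, 53, 82, 81, 80

insert 83 → {83}
insert 61 → {83, 61}
insert 78 → {83, 78, 61}
call next patient → 83; now {78, 61}
call next patient → 78; now {61}
insert 70 → {70, 61}
insert 66 → {70, 66, 61}
call next patient → 70; now {66, 61}
call next patient → 66; now {61}
insert 67 → {67, 61}
call next patient → 67; now {61}
call next patient → 61; now {}
insert 68 → {68}
call next patient → 68; now {}
insert 73 → {73}
insert 53 → {73, 53}
call next patient → 73; now {53}
insert 62 → {62, 53}
call next patient → 62; now {53}
call next patient → 53; now {}
insert 82 → {82}
insert 80 → {82, 80}
insert 63 → {82, 80, 63}
call next patient → 82; now {80, 63}
insert 81 → {81, 80, 63}
call next patient → 81; now {80, 63}
call next patient → 80; now {63}
insert 65 → {65, 63}
insert 58 → {65, 63, 58}
insert 77 → {77, 65, 63, 58}
insert 55 → {77, 65, 63, 58, 55}
insert 54 → {77, 65, 63, 58, 55, 54}
insert 75 → {77, 75, 65, 63, 58, 55, 54}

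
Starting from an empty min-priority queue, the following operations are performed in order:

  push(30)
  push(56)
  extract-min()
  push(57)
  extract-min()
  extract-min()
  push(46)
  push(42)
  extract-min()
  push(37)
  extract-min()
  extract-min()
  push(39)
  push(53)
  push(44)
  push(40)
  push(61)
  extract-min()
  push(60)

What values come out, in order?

insert 30 → {30}
insert 56 → {30, 56}
extract-min → 30; now {56}
insert 57 → {56, 57}
extract-min → 56; now {57}
extract-min → 57; now {}
insert 46 → {46}
insert 42 → {42, 46}
extract-min → 42; now {46}
insert 37 → {37, 46}
extract-min → 37; now {46}
extract-min → 46; now {}
insert 39 → {39}
insert 53 → {39, 53}
insert 44 → {39, 44, 53}
insert 40 → {39, 40, 44, 53}
insert 61 → {39, 40, 44, 53, 61}
extract-min → 39; now {40, 44, 53, 61}
insert 60 → {40, 44, 53, 60, 61}

30 → 56 → 57 → 42 → 37 → 46 → 39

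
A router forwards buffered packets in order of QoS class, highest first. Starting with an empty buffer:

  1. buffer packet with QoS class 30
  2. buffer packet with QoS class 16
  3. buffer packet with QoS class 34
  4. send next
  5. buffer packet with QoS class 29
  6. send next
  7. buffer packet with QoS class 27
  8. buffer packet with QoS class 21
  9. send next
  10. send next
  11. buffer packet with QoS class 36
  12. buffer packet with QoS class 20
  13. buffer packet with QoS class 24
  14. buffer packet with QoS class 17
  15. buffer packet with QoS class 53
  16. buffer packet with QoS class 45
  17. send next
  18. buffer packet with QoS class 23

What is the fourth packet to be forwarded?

27

insert 30 → {30}
insert 16 → {30, 16}
insert 34 → {34, 30, 16}
send next → 34; now {30, 16}
insert 29 → {30, 29, 16}
send next → 30; now {29, 16}
insert 27 → {29, 27, 16}
insert 21 → {29, 27, 21, 16}
send next → 29; now {27, 21, 16}
send next → 27; now {21, 16}
insert 36 → {36, 21, 16}
insert 20 → {36, 21, 20, 16}
insert 24 → {36, 24, 21, 20, 16}
insert 17 → {36, 24, 21, 20, 17, 16}
insert 53 → {53, 36, 24, 21, 20, 17, 16}
insert 45 → {53, 45, 36, 24, 21, 20, 17, 16}
send next → 53; now {45, 36, 24, 21, 20, 17, 16}
insert 23 → {45, 36, 24, 23, 21, 20, 17, 16}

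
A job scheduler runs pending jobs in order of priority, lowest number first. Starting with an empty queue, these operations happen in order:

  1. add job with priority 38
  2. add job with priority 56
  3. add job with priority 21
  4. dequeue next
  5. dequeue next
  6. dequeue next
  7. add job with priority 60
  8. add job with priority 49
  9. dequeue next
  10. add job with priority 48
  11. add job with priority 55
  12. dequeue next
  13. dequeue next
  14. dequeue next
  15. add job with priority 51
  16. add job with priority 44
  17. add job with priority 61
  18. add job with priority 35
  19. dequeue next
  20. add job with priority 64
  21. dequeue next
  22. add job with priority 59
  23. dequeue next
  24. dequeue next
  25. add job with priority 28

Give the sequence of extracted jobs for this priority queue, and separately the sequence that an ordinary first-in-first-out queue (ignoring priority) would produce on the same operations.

insert 38 → {38}
insert 56 → {38, 56}
insert 21 → {21, 38, 56}
dequeue next → 21; now {38, 56}
dequeue next → 38; now {56}
dequeue next → 56; now {}
insert 60 → {60}
insert 49 → {49, 60}
dequeue next → 49; now {60}
insert 48 → {48, 60}
insert 55 → {48, 55, 60}
dequeue next → 48; now {55, 60}
dequeue next → 55; now {60}
dequeue next → 60; now {}
insert 51 → {51}
insert 44 → {44, 51}
insert 61 → {44, 51, 61}
insert 35 → {35, 44, 51, 61}
dequeue next → 35; now {44, 51, 61}
insert 64 → {44, 51, 61, 64}
dequeue next → 44; now {51, 61, 64}
insert 59 → {51, 59, 61, 64}
dequeue next → 51; now {59, 61, 64}
dequeue next → 59; now {61, 64}
insert 28 → {28, 61, 64}

priority queue: 21, 38, 56, 49, 48, 55, 60, 35, 44, 51, 59; FIFO queue: 38, 56, 21, 60, 49, 48, 55, 51, 44, 61, 35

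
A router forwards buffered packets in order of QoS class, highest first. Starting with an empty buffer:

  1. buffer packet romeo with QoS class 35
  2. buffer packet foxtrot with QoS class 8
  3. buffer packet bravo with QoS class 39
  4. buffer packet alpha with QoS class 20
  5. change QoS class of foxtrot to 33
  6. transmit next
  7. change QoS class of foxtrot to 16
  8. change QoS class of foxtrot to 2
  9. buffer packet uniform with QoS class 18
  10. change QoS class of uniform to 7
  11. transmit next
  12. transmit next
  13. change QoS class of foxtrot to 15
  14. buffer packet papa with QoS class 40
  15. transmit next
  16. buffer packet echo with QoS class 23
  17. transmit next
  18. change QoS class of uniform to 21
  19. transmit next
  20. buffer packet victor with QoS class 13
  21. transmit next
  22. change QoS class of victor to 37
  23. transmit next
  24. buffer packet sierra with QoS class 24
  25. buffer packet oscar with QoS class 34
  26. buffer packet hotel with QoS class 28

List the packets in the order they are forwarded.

add romeo (QoS class 35) → {romeo:35}
add foxtrot (QoS class 8) → {romeo:35, foxtrot:8}
add bravo (QoS class 39) → {bravo:39, romeo:35, foxtrot:8}
add alpha (QoS class 20) → {bravo:39, romeo:35, alpha:20, foxtrot:8}
update foxtrot to QoS class 33 → {bravo:39, romeo:35, foxtrot:33, alpha:20}
transmit next → bravo; now {romeo:35, foxtrot:33, alpha:20}
update foxtrot to QoS class 16 → {romeo:35, alpha:20, foxtrot:16}
update foxtrot to QoS class 2 → {romeo:35, alpha:20, foxtrot:2}
add uniform (QoS class 18) → {romeo:35, alpha:20, uniform:18, foxtrot:2}
update uniform to QoS class 7 → {romeo:35, alpha:20, uniform:7, foxtrot:2}
transmit next → romeo; now {alpha:20, uniform:7, foxtrot:2}
transmit next → alpha; now {uniform:7, foxtrot:2}
update foxtrot to QoS class 15 → {foxtrot:15, uniform:7}
add papa (QoS class 40) → {papa:40, foxtrot:15, uniform:7}
transmit next → papa; now {foxtrot:15, uniform:7}
add echo (QoS class 23) → {echo:23, foxtrot:15, uniform:7}
transmit next → echo; now {foxtrot:15, uniform:7}
update uniform to QoS class 21 → {uniform:21, foxtrot:15}
transmit next → uniform; now {foxtrot:15}
add victor (QoS class 13) → {foxtrot:15, victor:13}
transmit next → foxtrot; now {victor:13}
update victor to QoS class 37 → {victor:37}
transmit next → victor; now {}
add sierra (QoS class 24) → {sierra:24}
add oscar (QoS class 34) → {oscar:34, sierra:24}
add hotel (QoS class 28) → {oscar:34, hotel:28, sierra:24}

bravo → romeo → alpha → papa → echo → uniform → foxtrot → victor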